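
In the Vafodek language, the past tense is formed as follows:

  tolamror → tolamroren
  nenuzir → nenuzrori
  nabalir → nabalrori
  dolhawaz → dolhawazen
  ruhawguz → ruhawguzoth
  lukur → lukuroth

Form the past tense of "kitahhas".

kitahhasen

tolamror and lukur both end in -r yet inflect differently (tolamroren, lukuroth), so the final letter is not what conditions the rule; the last vowel is.
"kitahhas" has last vowel 'a'. The one such stem in the data (dolhawaz → dolhawazen) adds -en, so the same rule applies.
So kitahhas → kitahhasen.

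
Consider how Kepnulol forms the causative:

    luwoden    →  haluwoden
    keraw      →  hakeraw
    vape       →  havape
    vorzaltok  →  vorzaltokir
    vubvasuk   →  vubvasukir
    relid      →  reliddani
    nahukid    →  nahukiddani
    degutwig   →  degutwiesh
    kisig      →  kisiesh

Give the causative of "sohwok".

degutwig and relid both have last vowel 'i' yet inflect differently (degutwiesh, reliddani), so the last vowel is not what conditions the rule; the final letter is.
"sohwok" ends in -k. The stems ending in -k (vubvasuk → vubvasukir, vorzaltok → vorzaltokir) add -ir.
So sohwok → sohwokir.

sohwokir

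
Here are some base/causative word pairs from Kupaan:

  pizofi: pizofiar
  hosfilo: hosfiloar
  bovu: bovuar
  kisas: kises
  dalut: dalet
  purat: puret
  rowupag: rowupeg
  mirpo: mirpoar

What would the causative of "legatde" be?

legatdear

bovu and dalut both have last vowel 'u' yet inflect differently (bovuar, dalet), so the last vowel is not what conditions the rule; whether the stem ends in a vowel or a consonant is.
"legatde" ends in a vowel. The stems ending in a vowel (pizofi → pizofiar, mirpo → mirpoar, hosfilo → hosfiloar) add -ar.
The other pattern: stems ending in a consonant change the last vowel to 'e'.
So legatde → legatdear.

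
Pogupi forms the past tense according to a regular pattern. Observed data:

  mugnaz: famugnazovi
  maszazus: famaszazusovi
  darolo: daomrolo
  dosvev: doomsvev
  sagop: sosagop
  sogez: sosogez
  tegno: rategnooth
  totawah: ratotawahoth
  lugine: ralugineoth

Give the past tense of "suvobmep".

mugnaz and sogez both end in -z yet inflect differently (famugnazovi, sosogez), so the final letter is not what conditions the rule; the first letter is.
"suvobmep" begins with s-. The stems beginning with s- (sagop → sosagop, sogez → sosogez) add the prefix so-.
The other patterns: stems beginning with m- add fa- … -ovi around the stem; stems beginning with d- insert -om- after the first vowel; stems beginning with l- or t- add ra- … -oth around the stem.
So suvobmep → sosuvobmep.

sosuvobmep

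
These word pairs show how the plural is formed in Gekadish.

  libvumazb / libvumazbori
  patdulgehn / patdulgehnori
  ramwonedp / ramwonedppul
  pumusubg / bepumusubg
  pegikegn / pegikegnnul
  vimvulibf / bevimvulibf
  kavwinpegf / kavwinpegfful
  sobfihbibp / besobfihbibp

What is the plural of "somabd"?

besomabd

vimvulibf and kavwinpegf both end in -f yet inflect differently (bevimvulibf, kavwinpegfful), so the final letter is not what conditions the rule; the second-to-last letter is.
"somabd" has second-to-last letter 'b'. The stems whose second-to-last letter is 'b' (sobfihbibp → besobfihbibp, pumusubg → bepumusubg, vimvulibf → bevimvulibf) add the prefix be-.
The other patterns: stems whose second-to-last letter is 'h' or 'z' add -ori; stems whose second-to-last letter is 'd' or 'g' double the final consonant and add -ul.
So somabd → besomabd.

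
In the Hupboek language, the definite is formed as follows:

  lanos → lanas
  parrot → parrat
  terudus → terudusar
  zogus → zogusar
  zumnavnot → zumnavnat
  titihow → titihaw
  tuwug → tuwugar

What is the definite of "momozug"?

lanos and zogus both end in -s yet inflect differently (lanas, zogusar), so the final letter is not what conditions the rule; the last vowel is.
"momozug" has last vowel 'u'. The stems whose last vowel is 'u' (tuwug → tuwugar, zogus → zogusar, terudus → terudusar) add -ar.
The other pattern: stems whose last vowel is 'o' change the last vowel to 'a'.
So momozug → momozugar.

momozugar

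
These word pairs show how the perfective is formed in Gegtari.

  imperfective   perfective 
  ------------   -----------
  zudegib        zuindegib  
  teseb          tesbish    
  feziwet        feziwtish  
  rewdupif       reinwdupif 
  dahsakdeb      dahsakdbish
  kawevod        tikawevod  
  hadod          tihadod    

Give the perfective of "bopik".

boinpik

zudegib and teseb both end in -b yet inflect differently (zuindegib, tesbish), so the final letter is not what conditions the rule; the last vowel is.
"bopik" has last vowel 'i'. The stems whose last vowel is 'i' (rewdupif → reinwdupif, zudegib → zuindegib) insert -in- after the first vowel.
So bopik → boinpik.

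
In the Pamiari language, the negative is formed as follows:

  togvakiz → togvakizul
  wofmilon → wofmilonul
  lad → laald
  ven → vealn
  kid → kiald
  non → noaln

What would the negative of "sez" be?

sealz

wofmilon and ven both end in -n yet inflect differently (wofmilonul, vealn), so the final letter is not what conditions the rule; the number of vowels is.
"sez" has 1 vowel. The stems with 1 vowel (lad → laald, ven → vealn, kid → kiald) insert -al- after the first vowel.
So sez → sealz.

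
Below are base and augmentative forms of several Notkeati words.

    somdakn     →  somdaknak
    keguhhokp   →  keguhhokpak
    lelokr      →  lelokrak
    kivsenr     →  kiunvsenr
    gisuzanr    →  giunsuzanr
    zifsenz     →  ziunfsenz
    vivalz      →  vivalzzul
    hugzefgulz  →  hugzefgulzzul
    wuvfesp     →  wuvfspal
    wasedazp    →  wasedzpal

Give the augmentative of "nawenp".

lelokr and kivsenr both end in -r yet inflect differently (lelokrak, kiunvsenr), so the final letter is not what conditions the rule; the second-to-last letter is.
"nawenp" has second-to-last letter 'n'. The stems whose second-to-last letter is 'n' (kivsenr → kiunvsenr, gisuzanr → giunsuzanr, zifsenz → ziunfsenz) insert -un- after the first vowel.
So nawenp → naunwenp.

naunwenp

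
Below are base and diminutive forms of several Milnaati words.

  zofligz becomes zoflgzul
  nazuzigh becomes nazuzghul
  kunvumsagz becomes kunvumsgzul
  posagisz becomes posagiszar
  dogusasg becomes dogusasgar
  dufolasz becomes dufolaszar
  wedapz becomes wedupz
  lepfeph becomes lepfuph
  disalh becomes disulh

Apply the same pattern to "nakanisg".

zofligz and posagisz both end in -z yet inflect differently (zoflgzul, posagiszar), so the final letter is not what conditions the rule; the second-to-last letter is.
"nakanisg" has second-to-last letter 's'. The stems whose second-to-last letter is 's' (posagisz → posagiszar, dogusasg → dogusasgar, dufolasz → dufolaszar) add -ar.
The other patterns: stems whose second-to-last letter is 'g' delete the last vowel and add -ul; stems whose second-to-last letter is 'l' or 'p' change the last vowel to 'u'.
So nakanisg → nakanisgar.

nakanisgar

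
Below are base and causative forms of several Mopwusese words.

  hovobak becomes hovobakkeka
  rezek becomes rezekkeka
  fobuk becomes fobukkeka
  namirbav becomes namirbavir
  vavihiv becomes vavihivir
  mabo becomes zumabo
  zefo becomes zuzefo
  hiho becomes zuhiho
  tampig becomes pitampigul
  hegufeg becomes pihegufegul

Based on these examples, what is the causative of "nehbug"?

hovobak and namirbav both have last vowel 'a' yet inflect differently (hovobakkeka, namirbavir), so the last vowel is not what conditions the rule; the final letter is.
"nehbug" ends in -g. The stems ending in -g (tampig → pitampigul, hegufeg → pihegufegul) add pi- … -ul around the stem.
The other patterns: stems ending in -k double the final consonant and add -eka; stems ending in -v add -ir; stems ending in -o add the prefix zu-.
So nehbug → pinehbugul.

pinehbugul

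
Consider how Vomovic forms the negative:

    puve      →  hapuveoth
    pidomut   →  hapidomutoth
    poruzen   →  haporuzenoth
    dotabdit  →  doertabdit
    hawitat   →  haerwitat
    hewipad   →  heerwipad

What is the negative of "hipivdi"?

pidomut and dotabdit both end in -t yet inflect differently (hapidomutoth, doertabdit), so the final letter is not what conditions the rule; the first letter is.
"hipivdi" begins with h-. The stems beginning with h- (hawitat → haerwitat, hewipad → heerwipad) insert -er- after the first vowel.
The other pattern: stems beginning with p- add ha- … -oth around the stem.
So hipivdi → hierpivdi.

hierpivdi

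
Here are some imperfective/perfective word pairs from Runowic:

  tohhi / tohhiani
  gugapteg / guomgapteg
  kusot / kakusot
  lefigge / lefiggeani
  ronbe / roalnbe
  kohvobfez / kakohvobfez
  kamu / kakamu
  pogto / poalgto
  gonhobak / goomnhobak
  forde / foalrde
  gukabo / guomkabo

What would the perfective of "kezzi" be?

kakezzi

"kezzi" begins with k-. The stems beginning with k- (kamu → kakamu, kohvobfez → kakohvobfez, kusot → kakusot) add the prefix ka-.
The other patterns: stems beginning with l- or t- add -ani; stems beginning with g- insert -om- after the first vowel; stems beginning with f-, p- or r- insert -al- after the first vowel.
So kezzi → kakezzi.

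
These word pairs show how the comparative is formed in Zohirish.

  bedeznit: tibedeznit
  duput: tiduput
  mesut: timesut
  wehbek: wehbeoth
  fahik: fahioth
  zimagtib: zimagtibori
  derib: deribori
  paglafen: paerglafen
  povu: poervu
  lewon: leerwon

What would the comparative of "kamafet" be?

tikamafet

bedeznit and fahik both have last vowel 'i' yet inflect differently (tibedeznit, fahioth), so the last vowel is not what conditions the rule; the final letter is.
"kamafet" ends in -t. The stems ending in -t (bedeznit → tibedeznit, duput → tiduput, mesut → timesut) add the prefix ti-.
So kamafet → tikamafet.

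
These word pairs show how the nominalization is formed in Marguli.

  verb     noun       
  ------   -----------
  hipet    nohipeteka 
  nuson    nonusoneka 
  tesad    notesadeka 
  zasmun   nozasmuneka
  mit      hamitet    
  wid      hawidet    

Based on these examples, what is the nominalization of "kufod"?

hipet and mit both end in -t yet inflect differently (nohipeteka, hamitet), so the final letter is not what conditions the rule; the number of vowels is.
"kufod" has 2 vowels. The stems with 2 vowels (hipet → nohipeteka, nuson → nonusoneka, tesad → notesadeka) add no- … -eka around the stem.
So kufod → nokufodeka.

nokufodeka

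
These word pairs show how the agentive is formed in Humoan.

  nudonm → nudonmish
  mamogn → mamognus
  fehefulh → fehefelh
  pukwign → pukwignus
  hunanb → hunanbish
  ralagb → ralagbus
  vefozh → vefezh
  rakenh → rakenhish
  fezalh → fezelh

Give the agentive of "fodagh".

"fodagh" has second-to-last letter 'g'. The stems whose second-to-last letter is 'g' (ralagb → ralagbus, pukwign → pukwignus, mamogn → mamognus) add -us.
The other patterns: stems whose second-to-last letter is 'n' add -ish; stems whose second-to-last letter is 'l' or 'z' change the last vowel to 'e'.
So fodagh → fodaghus.

fodaghus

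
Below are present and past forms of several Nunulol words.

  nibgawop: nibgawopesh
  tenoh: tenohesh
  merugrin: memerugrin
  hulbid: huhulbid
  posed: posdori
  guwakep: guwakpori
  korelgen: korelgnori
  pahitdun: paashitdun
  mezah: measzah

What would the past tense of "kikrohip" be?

kikikrohip

hulbid and posed both end in -d yet inflect differently (huhulbid, posdori), so the final letter is not what conditions the rule; the last vowel is.
"kikrohip" has last vowel 'i'. The stems whose last vowel is 'i' (merugrin → memerugrin, hulbid → huhulbid) repeat the first consonant+vowel as a prefix.
So kikrohip → kikikrohip.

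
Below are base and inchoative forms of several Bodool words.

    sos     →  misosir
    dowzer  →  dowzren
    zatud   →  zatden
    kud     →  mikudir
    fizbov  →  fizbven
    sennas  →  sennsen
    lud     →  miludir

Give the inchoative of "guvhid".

"guvhid" has 2 vowels. The stems with 2 vowels (fizbov → fizbven, zatud → zatden, dowzer → dowzren) delete the last vowel and add -en.
The other pattern: stems with 1 vowel add mi- … -ir around the stem.
So guvhid → guvhden.

guvhden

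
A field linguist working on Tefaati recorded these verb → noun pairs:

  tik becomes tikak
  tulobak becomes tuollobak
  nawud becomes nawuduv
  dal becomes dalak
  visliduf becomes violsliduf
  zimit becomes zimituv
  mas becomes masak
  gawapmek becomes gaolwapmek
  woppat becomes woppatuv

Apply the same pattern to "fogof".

"fogof" has 2 vowels. The stems with 2 vowels (woppat → woppatuv, nawud → nawuduv, zimit → zimituv) add -uv.
So fogof → fogofuv.

fogofuv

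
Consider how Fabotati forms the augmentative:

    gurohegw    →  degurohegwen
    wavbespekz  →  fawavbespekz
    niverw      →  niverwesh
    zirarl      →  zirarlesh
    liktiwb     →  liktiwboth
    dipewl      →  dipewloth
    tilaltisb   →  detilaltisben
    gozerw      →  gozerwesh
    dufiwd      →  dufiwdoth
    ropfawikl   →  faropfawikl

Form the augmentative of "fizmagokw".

dipewl and zirarl both end in -l yet inflect differently (dipewloth, zirarlesh), so the final letter is not what conditions the rule; the second-to-last letter is.
"fizmagokw" has second-to-last letter 'k'. The stems whose second-to-last letter is 'k' (wavbespekz → fawavbespekz, ropfawikl → faropfawikl) add the prefix fa-.
So fizmagokw → fafizmagokw.

fafizmagokw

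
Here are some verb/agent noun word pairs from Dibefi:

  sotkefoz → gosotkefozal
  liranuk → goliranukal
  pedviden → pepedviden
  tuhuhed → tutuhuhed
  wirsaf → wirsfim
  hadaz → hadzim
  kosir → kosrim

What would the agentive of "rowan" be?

sotkefoz and hadaz both end in -z yet inflect differently (gosotkefozal, hadzim), so the final letter is not what conditions the rule; the last vowel is.
"rowan" has last vowel 'a'. The stems whose last vowel is 'a' (wirsaf → wirsfim, hadaz → hadzim) delete the last vowel and add -im.
So rowan → rownim.

rownim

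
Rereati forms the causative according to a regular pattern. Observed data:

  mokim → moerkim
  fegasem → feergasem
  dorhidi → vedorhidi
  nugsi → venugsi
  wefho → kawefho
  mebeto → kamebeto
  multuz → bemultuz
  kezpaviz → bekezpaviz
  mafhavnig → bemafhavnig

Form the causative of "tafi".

mokim and dorhidi both have last vowel 'i' yet inflect differently (moerkim, vedorhidi), so the last vowel is not what conditions the rule; the final letter is.
"tafi" ends in -i. The stems ending in -i (dorhidi → vedorhidi, nugsi → venugsi) add the prefix ve-.
The other patterns: stems ending in -m insert -er- after the first vowel; stems ending in -o add the prefix ka-; stems ending in -g or -z add the prefix be-.
So tafi → vetafi.

vetafi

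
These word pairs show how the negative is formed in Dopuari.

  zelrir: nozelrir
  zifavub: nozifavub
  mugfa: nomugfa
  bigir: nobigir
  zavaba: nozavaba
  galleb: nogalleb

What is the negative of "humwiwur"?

nohumwiwur

Every pair shown (zelrir → nozelrir, zifavub → nozifavub, mugfa → nomugfa, …) follows the same rule: add the prefix no-.
So humwiwur → nohumwiwur.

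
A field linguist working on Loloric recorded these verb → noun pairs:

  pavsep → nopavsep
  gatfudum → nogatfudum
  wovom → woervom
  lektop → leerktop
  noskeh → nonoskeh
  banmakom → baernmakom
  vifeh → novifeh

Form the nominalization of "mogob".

moergob

lektop and pavsep both end in -p yet inflect differently (leerktop, nopavsep), so the final letter is not what conditions the rule; the last vowel is.
"mogob" has last vowel 'o'. The stems whose last vowel is 'o' (wovom → woervom, lektop → leerktop, banmakom → baernmakom) insert -er- after the first vowel.
So mogob → moergob.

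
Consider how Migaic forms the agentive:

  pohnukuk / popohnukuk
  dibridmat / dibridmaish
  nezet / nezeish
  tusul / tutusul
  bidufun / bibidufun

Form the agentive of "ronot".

dibridmat and bidufun both have 3 vowels yet inflect differently (dibridmaish, bibidufun), so the number of vowels is not what conditions the rule; the final letter is.
"ronot" ends in -t. The stems ending in -t (dibridmat → dibridmaish, nezet → nezeish) drop the final letter and add -ish.
So ronot → ronoish.

ronoish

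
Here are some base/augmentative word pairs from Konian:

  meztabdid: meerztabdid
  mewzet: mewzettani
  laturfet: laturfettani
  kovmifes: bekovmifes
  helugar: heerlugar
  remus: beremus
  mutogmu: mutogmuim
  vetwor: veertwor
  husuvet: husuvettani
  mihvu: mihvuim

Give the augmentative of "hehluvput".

kovmifes and husuvet both have last vowel 'e' yet inflect differently (bekovmifes, husuvettani), so the last vowel is not what conditions the rule; the final letter is.
"hehluvput" ends in -t. The stems ending in -t (husuvet → husuvettani, laturfet → laturfettani, mewzet → mewzettani) double the final consonant and add -ani.
The other patterns: stems ending in -s add the prefix be-; stems ending in -u add -im; stems ending in -d or -r insert -er- after the first vowel.
So hehluvput → hehluvputtani.

hehluvputtani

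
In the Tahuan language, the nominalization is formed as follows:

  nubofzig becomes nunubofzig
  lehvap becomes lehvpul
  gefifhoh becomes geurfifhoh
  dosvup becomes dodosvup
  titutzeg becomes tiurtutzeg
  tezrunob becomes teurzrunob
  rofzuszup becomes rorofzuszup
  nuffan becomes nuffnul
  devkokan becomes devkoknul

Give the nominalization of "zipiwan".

zipiwnul

"zipiwan" has last vowel 'a'. The stems whose last vowel is 'a' (devkokan → devkoknul, lehvap → lehvpul, nuffan → nuffnul) delete the last vowel and add -ul.
So zipiwan → zipiwnul.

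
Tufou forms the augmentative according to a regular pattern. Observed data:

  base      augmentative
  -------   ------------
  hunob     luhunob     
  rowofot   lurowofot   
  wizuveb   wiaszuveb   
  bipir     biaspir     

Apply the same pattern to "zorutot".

luzorutot

hunob and wizuveb both end in -b yet inflect differently (luhunob, wiaszuveb), so the final letter is not what conditions the rule; the last vowel is.
"zorutot" has last vowel 'o'. The stems whose last vowel is 'o' (hunob → luhunob, rowofot → lurowofot) add the prefix lu-.
The other pattern: stems whose last vowel is 'e' or 'i' insert -as- after the first vowel.
So zorutot → luzorutot.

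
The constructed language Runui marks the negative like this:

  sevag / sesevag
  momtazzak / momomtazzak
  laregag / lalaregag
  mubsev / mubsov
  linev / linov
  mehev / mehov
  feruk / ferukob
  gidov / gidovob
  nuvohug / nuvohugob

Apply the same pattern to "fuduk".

fudukob

"fuduk" has last vowel 'u'. The stems whose last vowel is 'u' (feruk → ferukob, nuvohug → nuvohugob) add -ob.
So fuduk → fudukob.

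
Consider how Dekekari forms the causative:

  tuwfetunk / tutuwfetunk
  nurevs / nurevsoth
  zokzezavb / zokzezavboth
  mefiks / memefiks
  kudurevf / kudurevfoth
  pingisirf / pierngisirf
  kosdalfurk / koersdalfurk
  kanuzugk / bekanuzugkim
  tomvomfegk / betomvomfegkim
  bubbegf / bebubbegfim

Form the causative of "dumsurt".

duermsurt

"dumsurt" has second-to-last letter 'r'. The stems whose second-to-last letter is 'r' (kosdalfurk → koersdalfurk, pingisirf → pierngisirf) insert -er- after the first vowel.
So dumsurt → duermsurt.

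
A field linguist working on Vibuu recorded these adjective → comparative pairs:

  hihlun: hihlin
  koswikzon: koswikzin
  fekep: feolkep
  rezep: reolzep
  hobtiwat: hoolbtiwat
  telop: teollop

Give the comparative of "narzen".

"narzen" ends in -n. The stems ending in -n (hihlun → hihlin, koswikzon → koswikzin) change the last vowel to 'i'.
So narzen → narzin.

narzin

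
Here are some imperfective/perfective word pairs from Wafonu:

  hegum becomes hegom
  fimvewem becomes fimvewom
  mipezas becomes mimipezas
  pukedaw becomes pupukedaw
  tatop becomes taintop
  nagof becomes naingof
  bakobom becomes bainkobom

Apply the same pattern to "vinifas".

vivinifas

hegum and bakobom both end in -m yet inflect differently (hegom, bainkobom), so the final letter is not what conditions the rule; the last vowel is.
"vinifas" has last vowel 'a'. The stems whose last vowel is 'a' (mipezas → mimipezas, pukedaw → pupukedaw) repeat the first consonant+vowel as a prefix.
So vinifas → vivinifas.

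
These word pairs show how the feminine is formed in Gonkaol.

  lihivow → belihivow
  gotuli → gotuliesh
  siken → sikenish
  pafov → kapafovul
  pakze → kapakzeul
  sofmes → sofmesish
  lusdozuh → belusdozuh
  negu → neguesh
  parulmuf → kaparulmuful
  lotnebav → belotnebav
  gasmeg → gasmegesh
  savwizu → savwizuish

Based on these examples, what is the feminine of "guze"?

guzeesh

lotnebav and pafov both end in -v yet inflect differently (belotnebav, kapafovul), so the final letter is not what conditions the rule; the first letter is.
"guze" begins with g-. The stems beginning with g- (gasmeg → gasmegesh, gotuli → gotuliesh) add -esh.
The other patterns: stems beginning with l- add the prefix be-; stems beginning with s- add -ish; stems beginning with p- add ka- … -ul around the stem.
So guze → guzeesh.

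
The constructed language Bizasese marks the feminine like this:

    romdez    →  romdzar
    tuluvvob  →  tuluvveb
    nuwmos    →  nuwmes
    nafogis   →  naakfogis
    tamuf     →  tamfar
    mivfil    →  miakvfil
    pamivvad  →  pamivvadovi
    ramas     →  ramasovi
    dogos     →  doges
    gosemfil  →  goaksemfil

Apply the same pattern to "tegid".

ramas and nuwmos both end in -s yet inflect differently (ramasovi, nuwmes), so the final letter is not what conditions the rule; the last vowel is.
"tegid" has last vowel 'i'. The stems whose last vowel is 'i' (gosemfil → goaksemfil, nafogis → naakfogis, mivfil → miakvfil) insert -ak- after the first vowel.
The other patterns: stems whose last vowel is 'a' add -ovi; stems whose last vowel is 'e' or 'u' delete the last vowel and add -ar; stems whose last vowel is 'o' change the last vowel to 'e'.
So tegid → teakgid.

teakgid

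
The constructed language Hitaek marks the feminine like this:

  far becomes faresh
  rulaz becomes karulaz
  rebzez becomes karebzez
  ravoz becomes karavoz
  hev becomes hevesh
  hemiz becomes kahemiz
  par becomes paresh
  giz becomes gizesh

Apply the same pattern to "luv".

"luv" has 1 vowel. The stems with 1 vowel (hev → hevesh, par → paresh, far → faresh) add -esh.
The other pattern: stems with 2 vowels add the prefix ka-.
So luv → luvesh.

luvesh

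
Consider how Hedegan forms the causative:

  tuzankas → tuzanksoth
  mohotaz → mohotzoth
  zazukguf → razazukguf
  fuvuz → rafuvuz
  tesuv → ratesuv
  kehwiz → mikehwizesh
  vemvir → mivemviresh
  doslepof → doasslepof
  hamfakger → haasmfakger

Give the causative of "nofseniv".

minofsenivesh

"nofseniv" has last vowel 'i'. The stems whose last vowel is 'i' (kehwiz → mikehwizesh, vemvir → mivemviresh) add mi- … -esh around the stem.
The other patterns: stems whose last vowel is 'a' delete the last vowel and add -oth; stems whose last vowel is 'u' add the prefix ra-; stems whose last vowel is 'e' or 'o' insert -as- after the first vowel.
So nofseniv → minofsenivesh.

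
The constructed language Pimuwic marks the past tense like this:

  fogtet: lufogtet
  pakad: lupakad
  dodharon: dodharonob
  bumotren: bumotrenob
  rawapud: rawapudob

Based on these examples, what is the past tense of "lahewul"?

pakad and rawapud both end in -d yet inflect differently (lupakad, rawapudob), so the final letter is not what conditions the rule; the number of vowels is.
"lahewul" has 3 vowels. The stems with 3 vowels (dodharon → dodharonob, bumotren → bumotrenob, rawapud → rawapudob) add -ob.
The other pattern: stems with 2 vowels add the prefix lu-.
So lahewul → lahewulob.

lahewulob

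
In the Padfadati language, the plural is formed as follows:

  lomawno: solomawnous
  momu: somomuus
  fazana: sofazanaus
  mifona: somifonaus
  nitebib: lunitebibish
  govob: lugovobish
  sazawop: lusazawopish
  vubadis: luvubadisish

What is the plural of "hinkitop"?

luhinkitopish

lomawno and govob both have last vowel 'o' yet inflect differently (solomawnous, lugovobish), so the last vowel is not what conditions the rule; whether the stem ends in a vowel or a consonant is.
"hinkitop" ends in a consonant. The stems ending in a consonant (nitebib → lunitebibish, govob → lugovobish, sazawop → lusazawopish) add lu- … -ish around the stem.
The other pattern: stems ending in a vowel add so- … -us around the stem.
So hinkitop → luhinkitopish.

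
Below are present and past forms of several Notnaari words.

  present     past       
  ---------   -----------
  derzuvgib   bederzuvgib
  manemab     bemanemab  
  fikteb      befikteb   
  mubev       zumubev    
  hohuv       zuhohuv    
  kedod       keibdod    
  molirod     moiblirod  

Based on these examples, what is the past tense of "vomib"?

bevomib

fikteb and mubev both have last vowel 'e' yet inflect differently (befikteb, zumubev), so the last vowel is not what conditions the rule; the final letter is.
"vomib" ends in -b. The stems ending in -b (derzuvgib → bederzuvgib, manemab → bemanemab, fikteb → befikteb) add the prefix be-.
So vomib → bevomib.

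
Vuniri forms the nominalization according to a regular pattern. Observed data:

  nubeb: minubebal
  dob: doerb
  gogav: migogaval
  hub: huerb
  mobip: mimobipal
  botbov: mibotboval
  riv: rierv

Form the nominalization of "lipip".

"lipip" has 2 vowels. The stems with 2 vowels (nubeb → minubebal, gogav → migogaval, botbov → mibotboval) add mi- … -al around the stem.
The other pattern: stems with 1 vowel insert -er- after the first vowel.
So lipip → milipipal.

milipipal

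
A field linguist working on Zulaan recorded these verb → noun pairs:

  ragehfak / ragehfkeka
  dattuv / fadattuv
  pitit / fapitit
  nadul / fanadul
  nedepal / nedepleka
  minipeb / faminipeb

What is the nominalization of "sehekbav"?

nedepal and nadul both end in -l yet inflect differently (nedepleka, fanadul), so the final letter is not what conditions the rule; the last vowel is.
"sehekbav" has last vowel 'a'. The stems whose last vowel is 'a' (nedepal → nedepleka, ragehfak → ragehfkeka) delete the last vowel and add -eka.
So sehekbav → sehekbveka.

sehekbveka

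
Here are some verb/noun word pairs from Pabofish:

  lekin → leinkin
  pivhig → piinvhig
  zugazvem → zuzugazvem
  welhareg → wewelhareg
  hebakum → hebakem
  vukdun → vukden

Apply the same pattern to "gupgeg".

gugupgeg

"gupgeg" has last vowel 'e'. The stems whose last vowel is 'e' (zugazvem → zuzugazvem, welhareg → wewelhareg) repeat the first consonant+vowel as a prefix.
So gupgeg → gugupgeg.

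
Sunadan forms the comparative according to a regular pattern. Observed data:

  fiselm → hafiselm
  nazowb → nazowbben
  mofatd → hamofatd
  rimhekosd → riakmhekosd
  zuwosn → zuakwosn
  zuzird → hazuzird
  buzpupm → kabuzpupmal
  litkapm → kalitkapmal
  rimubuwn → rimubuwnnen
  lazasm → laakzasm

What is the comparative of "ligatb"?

rimubuwn and zuwosn both end in -n yet inflect differently (rimubuwnnen, zuakwosn), so the final letter is not what conditions the rule; the second-to-last letter is.
"ligatb" has second-to-last letter 't'. The one such stem in the data (mofatd → hamofatd) adds the prefix ha-, so the same rule applies.
So ligatb → haligatb.

haligatb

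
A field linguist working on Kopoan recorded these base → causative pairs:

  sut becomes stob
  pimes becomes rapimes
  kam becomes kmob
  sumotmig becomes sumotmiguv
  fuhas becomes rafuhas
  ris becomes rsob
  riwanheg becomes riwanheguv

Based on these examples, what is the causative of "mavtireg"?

mavtireguv

ris and pimes both end in -s yet inflect differently (rsob, rapimes), so the final letter is not what conditions the rule; the number of vowels is.
"mavtireg" has 3 vowels. The stems with 3 vowels (riwanheg → riwanheguv, sumotmig → sumotmiguv) add -uv.
So mavtireg → mavtireguv.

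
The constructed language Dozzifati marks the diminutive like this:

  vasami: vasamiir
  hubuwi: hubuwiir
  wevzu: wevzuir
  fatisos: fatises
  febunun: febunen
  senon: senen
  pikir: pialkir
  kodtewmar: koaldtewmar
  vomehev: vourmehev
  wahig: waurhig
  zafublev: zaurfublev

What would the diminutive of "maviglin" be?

maviglen

wevzu and febunun both have last vowel 'u' yet inflect differently (wevzuir, febunen), so the last vowel is not what conditions the rule; the final letter is.
"maviglin" ends in -n. The stems ending in -n (febunun → febunen, senon → senen) change the last vowel to 'e'.
So maviglin → maviglen.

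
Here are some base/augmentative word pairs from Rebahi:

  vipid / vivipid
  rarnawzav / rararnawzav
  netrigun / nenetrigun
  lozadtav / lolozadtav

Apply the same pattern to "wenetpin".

Every pair shown (vipid → vivipid, rarnawzav → rararnawzav, netrigun → nenetrigun, …) follows the same rule: repeat the first consonant+vowel as a prefix.
So wenetpin → wewenetpin.

wewenetpin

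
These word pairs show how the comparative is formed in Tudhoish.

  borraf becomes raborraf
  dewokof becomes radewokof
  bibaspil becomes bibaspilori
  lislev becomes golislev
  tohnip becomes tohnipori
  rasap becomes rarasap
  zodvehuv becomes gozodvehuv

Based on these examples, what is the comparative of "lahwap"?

rasap and tohnip both end in -p yet inflect differently (rarasap, tohnipori), so the final letter is not what conditions the rule; the last vowel is.
"lahwap" has last vowel 'a'. The stems whose last vowel is 'a' (borraf → raborraf, rasap → rarasap) add the prefix ra-.
So lahwap → ralahwap.

ralahwap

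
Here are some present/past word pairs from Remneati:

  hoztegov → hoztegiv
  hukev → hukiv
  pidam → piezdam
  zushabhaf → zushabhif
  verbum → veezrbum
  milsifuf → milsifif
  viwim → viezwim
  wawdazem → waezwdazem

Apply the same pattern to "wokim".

"wokim" ends in -m. The stems ending in -m (wawdazem → waezwdazem, verbum → veezrbum, pidam → piezdam) insert -ez- after the first vowel.
The other pattern: stems ending in -f or -v change the last vowel to 'i'.
So wokim → woezkim.

woezkim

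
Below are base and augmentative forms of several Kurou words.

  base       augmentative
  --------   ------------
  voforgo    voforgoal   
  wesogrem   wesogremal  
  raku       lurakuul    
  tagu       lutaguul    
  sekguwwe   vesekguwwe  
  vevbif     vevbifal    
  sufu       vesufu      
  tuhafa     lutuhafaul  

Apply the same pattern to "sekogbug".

vesekogbug

sufu and tagu both end in -u yet inflect differently (vesufu, lutaguul), so the final letter is not what conditions the rule; the first letter is.
"sekogbug" begins with s-. The stems beginning with s- (sekguwwe → vesekguwwe, sufu → vesufu) add the prefix ve-.
The other patterns: stems beginning with v- or w- add -al; stems beginning with r- or t- add lu- … -ul around the stem.
So sekogbug → vesekogbug.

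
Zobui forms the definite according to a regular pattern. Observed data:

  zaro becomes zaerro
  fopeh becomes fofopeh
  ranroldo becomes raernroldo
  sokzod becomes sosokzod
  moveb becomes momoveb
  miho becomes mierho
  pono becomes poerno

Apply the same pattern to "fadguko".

faerdguko

miho and sokzod both have last vowel 'o' yet inflect differently (mierho, sosokzod), so the last vowel is not what conditions the rule; the final letter is.
"fadguko" ends in -o. The stems ending in -o (miho → mierho, zaro → zaerro, ranroldo → raernroldo) insert -er- after the first vowel.
So fadguko → faerdguko.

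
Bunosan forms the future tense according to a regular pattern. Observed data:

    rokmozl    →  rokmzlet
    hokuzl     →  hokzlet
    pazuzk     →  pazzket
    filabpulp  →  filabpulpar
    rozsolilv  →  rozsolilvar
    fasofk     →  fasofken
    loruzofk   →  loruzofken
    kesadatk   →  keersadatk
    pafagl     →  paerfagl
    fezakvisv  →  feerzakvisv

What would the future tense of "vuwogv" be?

vuerwogv

pazuzk and fasofk both end in -k yet inflect differently (pazzket, fasofken), so the final letter is not what conditions the rule; the second-to-last letter is.
"vuwogv" has second-to-last letter 'g'. The one such stem in the data (pafagl → paerfagl) inserts -er- after the first vowel (as do kesadatk, fezakvisv), so the same rule applies.
The other patterns: stems whose second-to-last letter is 'z' delete the last vowel and add -et; stems whose second-to-last letter is 'l' add -ar; stems whose second-to-last letter is 'f' add -en.
So vuwogv → vuerwogv.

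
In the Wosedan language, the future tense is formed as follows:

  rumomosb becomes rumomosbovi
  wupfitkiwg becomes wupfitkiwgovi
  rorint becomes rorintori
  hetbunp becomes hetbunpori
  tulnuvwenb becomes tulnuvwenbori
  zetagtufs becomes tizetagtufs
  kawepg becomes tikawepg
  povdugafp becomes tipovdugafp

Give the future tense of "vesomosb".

vesomosbovi

rumomosb and tulnuvwenb both end in -b yet inflect differently (rumomosbovi, tulnuvwenbori), so the final letter is not what conditions the rule; the second-to-last letter is.
"vesomosb" has second-to-last letter 's'. The one such stem in the data (rumomosb → rumomosbovi) adds -ovi, so the same rule applies.
So vesomosb → vesomosbovi.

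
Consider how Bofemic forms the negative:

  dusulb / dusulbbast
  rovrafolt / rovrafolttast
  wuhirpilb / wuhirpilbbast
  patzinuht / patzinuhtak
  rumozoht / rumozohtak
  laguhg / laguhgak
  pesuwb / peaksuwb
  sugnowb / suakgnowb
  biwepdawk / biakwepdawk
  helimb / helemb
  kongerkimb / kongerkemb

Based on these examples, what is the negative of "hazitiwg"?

haakzitiwg

rovrafolt and patzinuht both end in -t yet inflect differently (rovrafolttast, patzinuhtak), so the final letter is not what conditions the rule; the second-to-last letter is.
"hazitiwg" has second-to-last letter 'w'. The stems whose second-to-last letter is 'w' (pesuwb → peaksuwb, sugnowb → suakgnowb, biwepdawk → biakwepdawk) insert -ak- after the first vowel.
So hazitiwg → haakzitiwg.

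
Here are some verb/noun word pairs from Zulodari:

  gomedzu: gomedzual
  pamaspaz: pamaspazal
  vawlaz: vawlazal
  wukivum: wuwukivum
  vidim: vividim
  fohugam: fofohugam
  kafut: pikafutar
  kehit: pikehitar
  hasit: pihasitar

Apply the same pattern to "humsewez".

humsewezal

gomedzu and wukivum both have last vowel 'u' yet inflect differently (gomedzual, wuwukivum), so the last vowel is not what conditions the rule; the final letter is.
"humsewez" ends in -z. The stems ending in -z (pamaspaz → pamaspazal, vawlaz → vawlazal) add -al.
The other patterns: stems ending in -m repeat the first consonant+vowel as a prefix; stems ending in -t add pi- … -ar around the stem.
So humsewez → humsewezal.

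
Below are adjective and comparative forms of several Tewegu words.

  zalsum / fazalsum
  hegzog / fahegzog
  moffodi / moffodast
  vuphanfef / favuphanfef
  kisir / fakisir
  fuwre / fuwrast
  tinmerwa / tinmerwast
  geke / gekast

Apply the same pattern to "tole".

tolast

vuphanfef and geke both have last vowel 'e' yet inflect differently (favuphanfef, gekast), so the last vowel is not what conditions the rule; whether the stem ends in a vowel or a consonant is.
"tole" ends in a vowel. The stems ending in a vowel (tinmerwa → tinmerwast, geke → gekast, moffodi → moffodast) drop the final letter and add -ast.
The other pattern: stems ending in a consonant add the prefix fa-.
So tole → tolast.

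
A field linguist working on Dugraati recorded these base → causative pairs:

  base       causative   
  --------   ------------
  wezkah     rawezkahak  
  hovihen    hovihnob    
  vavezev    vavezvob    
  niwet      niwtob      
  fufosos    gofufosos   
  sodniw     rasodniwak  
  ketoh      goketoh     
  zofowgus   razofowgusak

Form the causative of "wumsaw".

fufosos and zofowgus both end in -s yet inflect differently (gofufosos, razofowgusak), so the final letter is not what conditions the rule; the last vowel is.
"wumsaw" has last vowel 'a'. The one such stem in the data (wezkah → rawezkahak) adds ra- … -ak around the stem, so the same rule applies.
So wumsaw → rawumsawak.

rawumsawak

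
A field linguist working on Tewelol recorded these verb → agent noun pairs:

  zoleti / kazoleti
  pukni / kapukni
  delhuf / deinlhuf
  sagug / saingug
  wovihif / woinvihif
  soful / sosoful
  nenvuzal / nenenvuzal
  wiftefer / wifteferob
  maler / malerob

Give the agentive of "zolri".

zoleti and wovihif both have last vowel 'i' yet inflect differently (kazoleti, woinvihif), so the last vowel is not what conditions the rule; the final letter is.
"zolri" ends in -i. The stems ending in -i (zoleti → kazoleti, pukni → kapukni) add the prefix ka-.
So zolri → kazolri.

kazolri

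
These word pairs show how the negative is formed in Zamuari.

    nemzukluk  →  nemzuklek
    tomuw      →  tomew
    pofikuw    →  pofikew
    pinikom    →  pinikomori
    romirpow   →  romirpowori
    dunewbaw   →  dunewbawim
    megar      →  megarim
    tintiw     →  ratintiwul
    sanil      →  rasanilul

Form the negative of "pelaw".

pelawim

"pelaw" has last vowel 'a'. The stems whose last vowel is 'a' (dunewbaw → dunewbawim, megar → megarim) add -im.
The other patterns: stems whose last vowel is 'u' change the last vowel to 'e'; stems whose last vowel is 'o' add -ori; stems whose last vowel is 'i' add ra- … -ul around the stem.
So pelaw → pelawim.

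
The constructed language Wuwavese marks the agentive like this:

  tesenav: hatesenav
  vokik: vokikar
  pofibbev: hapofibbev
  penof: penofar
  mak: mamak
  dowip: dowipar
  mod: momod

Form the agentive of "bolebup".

habolebup

"bolebup" has 3 vowels. The stems with 3 vowels (pofibbev → hapofibbev, tesenav → hatesenav) add the prefix ha-.
The other patterns: stems with 1 vowel repeat the first consonant+vowel as a prefix; stems with 2 vowels add -ar.
So bolebup → habolebup.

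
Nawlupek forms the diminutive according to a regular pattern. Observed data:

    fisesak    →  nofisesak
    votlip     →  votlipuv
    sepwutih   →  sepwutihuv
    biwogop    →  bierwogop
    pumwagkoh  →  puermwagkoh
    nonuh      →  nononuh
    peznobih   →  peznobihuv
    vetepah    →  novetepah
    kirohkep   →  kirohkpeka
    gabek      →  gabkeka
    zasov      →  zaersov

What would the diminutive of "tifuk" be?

notifuk

kirohkep and votlip both end in -p yet inflect differently (kirohkpeka, votlipuv), so the final letter is not what conditions the rule; the last vowel is.
"tifuk" has last vowel 'u'. The one such stem in the data (nonuh → nononuh) adds the prefix no-, so the same rule applies.
So tifuk → notifuk.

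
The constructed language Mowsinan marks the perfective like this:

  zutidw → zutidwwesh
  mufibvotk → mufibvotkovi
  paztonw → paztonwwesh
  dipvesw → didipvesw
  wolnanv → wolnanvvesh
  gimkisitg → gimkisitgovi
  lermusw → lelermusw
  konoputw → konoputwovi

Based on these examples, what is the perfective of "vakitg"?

vakitgovi

konoputw and lermusw both end in -w yet inflect differently (konoputwovi, lelermusw), so the final letter is not what conditions the rule; the second-to-last letter is.
"vakitg" has second-to-last letter 't'. The stems whose second-to-last letter is 't' (konoputw → konoputwovi, gimkisitg → gimkisitgovi, mufibvotk → mufibvotkovi) add -ovi.
The other patterns: stems whose second-to-last letter is 's' repeat the first consonant+vowel as a prefix; stems whose second-to-last letter is 'd' or 'n' double the final consonant and add -esh.
So vakitg → vakitgovi.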